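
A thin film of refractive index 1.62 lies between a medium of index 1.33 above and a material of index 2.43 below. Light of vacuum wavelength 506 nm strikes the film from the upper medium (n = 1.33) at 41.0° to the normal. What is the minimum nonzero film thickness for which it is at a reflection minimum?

Ray reflecting at the top interface goes from n = 1.33 toward n = 1.62: a half-wave phase shift.
At the lower boundary (n = 1.62 to n = 2.43) the reflected ray undergoes a half-wave phase shift.
Zero or two π shifts → no net half-wave offset.
With no net inversion, destructive interference in reflection requires 2 n t cos θ_r = (m + ½) λ.
Snell's law: 1.33 sin 41.0° = 1.62 sin θ_r → sin θ_r = 0.539, cos θ_r = 0.843.
Minimum at m = 0: t = λ / (4 n cos θ_r) = 506 / (4 × 1.62 × 0.843) = 92.7 nm.

92.7 nm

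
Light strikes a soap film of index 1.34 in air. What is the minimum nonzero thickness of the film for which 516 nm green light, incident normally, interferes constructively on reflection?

Ray reflecting at the top interface goes from n = 1.0 toward n = 1.34: a half-wave phase shift.
Bottom surface (1.34 → 1.0): reflection off a lower-index medium gives no phase shift.
The two reflections differ by half a wavelength.
So the condition for constructive reflection is 2 n t = (m + ½) λ.
Minimum at m = 0: t = λ / (4 n) = 516 / (4 × 1.34) = 96.3 nm.

96.3 nm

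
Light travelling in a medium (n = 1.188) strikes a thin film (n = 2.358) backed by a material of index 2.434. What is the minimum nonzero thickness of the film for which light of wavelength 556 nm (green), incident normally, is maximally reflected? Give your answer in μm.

Top surface (1.188 → 2.358): reflection off a higher-index medium gives a half-wave phase shift.
Bottom surface (2.358 → 2.434): reflection off a higher-index medium gives a half-wave phase shift.
Net: no relative phase inversion (both shifts match).
So the condition for constructive reflection is 2 n t = m λ.
Minimum nonzero at m = 1: t = λ / (2 n) = 556 / (2 × 2.358) = 118 nm.

0.118 μm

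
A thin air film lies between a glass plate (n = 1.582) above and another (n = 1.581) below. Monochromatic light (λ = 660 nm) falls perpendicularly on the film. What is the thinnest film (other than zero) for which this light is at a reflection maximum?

At the upper boundary (n = 1.582 to n = 1.0) the reflected ray undergoes no phase shift.
Bottom surface (1.0 → 1.581): reflection off a higher-index medium gives a half-wave phase shift.
Exactly one π shift → a net half-wave offset.
For maximum reflection here: 2 n t = (m + ½) λ.
Minimum at m = 0: t = λ / (4 n) = 660 / (4 × 1.0) = 165 nm.

165 nm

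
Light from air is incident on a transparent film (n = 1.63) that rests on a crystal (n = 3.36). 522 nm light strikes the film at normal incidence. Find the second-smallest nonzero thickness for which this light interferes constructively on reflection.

At the upper boundary (n = 1.0 to n = 1.63) the reflected ray undergoes a half-wave phase shift.
Ray reflecting at the bottom interface goes from n = 1.63 toward n = 3.36: a half-wave phase shift.
The two reflections carry the same phase change, so no net offset.
With no net inversion, constructive interference in reflection requires 2 n t = m λ.
The second-smallest nonzero thickness corresponds to m = 2: t = m λ / (2 n) = 2.00 × 522 / (2 × 1.63) = 320 nm.

320 nm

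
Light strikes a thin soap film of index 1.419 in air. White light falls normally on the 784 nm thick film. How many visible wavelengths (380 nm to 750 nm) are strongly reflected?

3

At the upper boundary (n = 1.0 to n = 1.419) the reflected ray undergoes a half-wave phase shift.
At the lower boundary (n = 1.419 to n = 1.0) the reflected ray undergoes no phase shift.
Net: one phase inversion between the two reflected rays.
So the condition for constructive reflection is 2 n t = (m + ½) λ.
λ = 2 n t / (m + ½) = 2225 / (m + ½) nm.
m=2: 890 nm (IR); m=3: 636 nm (visible); m=4: 494 nm (visible); m=5: 405 nm (visible); m=6: 342 nm (UV).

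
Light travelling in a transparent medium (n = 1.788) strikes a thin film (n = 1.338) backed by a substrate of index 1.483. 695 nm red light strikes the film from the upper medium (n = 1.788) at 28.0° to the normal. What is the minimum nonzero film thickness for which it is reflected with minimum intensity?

At the upper boundary (n = 1.788 to n = 1.338) the reflected ray undergoes no phase shift.
Ray reflecting at the bottom interface goes from n = 1.338 toward n = 1.483: a half-wave phase shift.
Exactly one π shift → a net half-wave offset.
So the condition for destructive reflection is 2 n t cos θ_r = m λ.
Snell's law: 1.788 sin 28.0° = 1.338 sin θ_r → sin θ_r = 0.627, cos θ_r = 0.779.
Minimum nonzero at m = 1: t = λ / (2 n cos θ_r) = 695 / (2 × 1.338 × 0.779) = 334 nm.

334 nm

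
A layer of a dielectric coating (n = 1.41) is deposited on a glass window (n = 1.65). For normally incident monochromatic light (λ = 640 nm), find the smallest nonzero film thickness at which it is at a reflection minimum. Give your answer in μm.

0.113 μm

Ray reflecting at the top interface goes from n = 1.0 toward n = 1.41: a half-wave phase shift.
Ray reflecting at the bottom interface goes from n = 1.41 toward n = 1.65: a half-wave phase shift.
Net: no relative phase inversion (both shifts match).
So the condition for destructive reflection is 2 n t = (m + ½) λ.
Minimum at m = 0: t = λ / (4 n) = 640 / (4 × 1.41) = 113 nm.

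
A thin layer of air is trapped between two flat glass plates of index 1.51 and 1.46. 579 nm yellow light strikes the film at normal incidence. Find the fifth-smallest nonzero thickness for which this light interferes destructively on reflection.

1448 nm

Ray reflecting at the top interface goes from n = 1.51 toward n = 1.0: no phase shift.
Ray reflecting at the bottom interface goes from n = 1.0 toward n = 1.46: a half-wave phase shift.
Net: one phase inversion between the two reflected rays.
So the condition for destructive reflection is 2 n t = m λ.
The fifth-smallest nonzero thickness corresponds to m = 5: t = m λ / (2 n) = 5.00 × 579 / (2 × 1.0) = 1448 nm.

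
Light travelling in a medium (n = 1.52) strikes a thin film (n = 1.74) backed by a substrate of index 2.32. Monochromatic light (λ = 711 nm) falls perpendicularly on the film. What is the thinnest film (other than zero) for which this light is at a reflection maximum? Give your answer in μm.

Top surface (1.52 → 1.74): reflection off a higher-index medium gives a half-wave phase shift.
Ray reflecting at the bottom interface goes from n = 1.74 toward n = 2.32: a half-wave phase shift.
The two reflections carry the same phase change, so no net offset.
For bright reflection here: 2 n t = m λ.
Minimum nonzero at m = 1: t = λ / (2 n) = 711 / (2 × 1.74) = 204 nm.

0.204 μm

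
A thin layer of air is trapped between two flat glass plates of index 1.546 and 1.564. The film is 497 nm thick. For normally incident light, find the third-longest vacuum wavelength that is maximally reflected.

398 nm

At the upper boundary (n = 1.546 to n = 1.0) the reflected ray undergoes no phase shift.
Ray reflecting at the bottom interface goes from n = 1.0 toward n = 1.564: a half-wave phase shift.
Exactly one π shift → a net half-wave offset.
For maximum reflection here: 2 n t = (m + ½) λ.
λ = 2 n t / (m + ½). The third-longest wavelength is m = 2: λ = 2 × 1.0 × 497 / 2.50 = 398 nm.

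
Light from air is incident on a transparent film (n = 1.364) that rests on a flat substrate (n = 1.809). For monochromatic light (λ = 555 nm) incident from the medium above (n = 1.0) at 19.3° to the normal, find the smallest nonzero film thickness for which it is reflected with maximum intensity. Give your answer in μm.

0.210 μm

Ray reflecting at the top interface goes from n = 1.0 toward n = 1.364: a half-wave phase shift.
Ray reflecting at the bottom interface goes from n = 1.364 toward n = 1.809: a half-wave phase shift.
The two reflections carry the same phase change, so no net offset.
With no net inversion, constructive interference in reflection requires 2 n t cos θ_r = m λ.
Snell's law: 1.0 sin 19.3° = 1.364 sin θ_r → sin θ_r = 0.242, cos θ_r = 0.970.
Minimum nonzero at m = 1: t = λ / (2 n cos θ_r) = 555 / (2 × 1.364 × 0.970) = 210 nm.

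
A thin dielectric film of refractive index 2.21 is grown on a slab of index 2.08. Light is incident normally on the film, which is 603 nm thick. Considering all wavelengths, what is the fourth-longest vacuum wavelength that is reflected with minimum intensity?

666 nm

At the upper boundary (n = 1.0 to n = 2.21) the reflected ray undergoes a half-wave phase shift.
Ray reflecting at the bottom interface goes from n = 2.21 toward n = 2.08: no phase shift.
The two reflections differ by half a wavelength.
For weak reflection here: 2 n t = m λ.
λ = 2 n t / m. The fourth-longest wavelength is m = 4: λ = 2 × 2.21 × 603 / 4.00 = 666 nm.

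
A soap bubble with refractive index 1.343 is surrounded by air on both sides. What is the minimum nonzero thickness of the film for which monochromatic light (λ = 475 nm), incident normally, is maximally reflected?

Ray reflecting at the top interface goes from n = 1.0 toward n = 1.343: a half-wave phase shift.
Ray reflecting at the bottom interface goes from n = 1.343 toward n = 1.0: no phase shift.
Net: one phase inversion between the two reflected rays.
With one net inversion, constructive interference in reflection requires 2 n t = (m + ½) λ.
Minimum at m = 0: t = λ / (4 n) = 475 / (4 × 1.343) = 88.4 nm.

88.4 nm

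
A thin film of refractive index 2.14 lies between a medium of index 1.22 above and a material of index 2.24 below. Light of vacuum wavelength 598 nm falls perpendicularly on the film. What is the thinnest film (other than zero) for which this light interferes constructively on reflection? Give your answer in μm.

0.140 μm

Top surface (1.22 → 2.14): reflection off a higher-index medium gives a half-wave phase shift.
Bottom surface (2.14 → 2.24): reflection off a higher-index medium gives a half-wave phase shift.
Zero or two π shifts → no net half-wave offset.
With no net inversion, constructive interference in reflection requires 2 n t = m λ.
Minimum nonzero at m = 1: t = λ / (2 n) = 598 / (2 × 2.14) = 140 nm.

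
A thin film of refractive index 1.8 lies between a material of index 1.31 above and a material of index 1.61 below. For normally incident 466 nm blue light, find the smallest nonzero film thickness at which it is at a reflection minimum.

129 nm

Ray reflecting at the top interface goes from n = 1.31 toward n = 1.8: a half-wave phase shift.
At the lower boundary (n = 1.8 to n = 1.61) the reflected ray undergoes no phase shift.
The two reflections differ by half a wavelength.
So the condition for destructive reflection is 2 n t = m λ.
Minimum nonzero at m = 1: t = λ / (2 n) = 466 / (2 × 1.8) = 129 nm.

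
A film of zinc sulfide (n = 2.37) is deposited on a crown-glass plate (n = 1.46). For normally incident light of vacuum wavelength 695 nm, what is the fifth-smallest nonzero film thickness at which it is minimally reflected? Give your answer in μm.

Top surface (1.0 → 2.37): reflection off a higher-index medium gives a half-wave phase shift.
Ray reflecting at the bottom interface goes from n = 2.37 toward n = 1.46: no phase shift.
Exactly one π shift → a net half-wave offset.
With one net inversion, destructive interference in reflection requires 2 n t = m λ.
The fifth-smallest nonzero thickness corresponds to m = 5: t = m λ / (2 n) = 5.00 × 695 / (2 × 2.37) = 733 nm.

0.733 μm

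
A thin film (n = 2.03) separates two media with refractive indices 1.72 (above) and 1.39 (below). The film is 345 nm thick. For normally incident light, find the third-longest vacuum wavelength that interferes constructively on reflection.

Top surface (1.72 → 2.03): reflection off a higher-index medium gives a half-wave phase shift.
Ray reflecting at the bottom interface goes from n = 2.03 toward n = 1.39: no phase shift.
Net: one phase inversion between the two reflected rays.
With one net inversion, constructive interference in reflection requires 2 n t = (m + ½) λ.
λ = 2 n t / (m + ½). The third-longest wavelength is m = 2: λ = 2 × 2.03 × 345 / 2.50 = 560 nm.

560 nm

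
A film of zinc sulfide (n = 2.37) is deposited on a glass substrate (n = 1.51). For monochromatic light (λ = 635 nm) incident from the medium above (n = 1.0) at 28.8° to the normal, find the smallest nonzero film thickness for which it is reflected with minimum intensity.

Top surface (1.0 → 2.37): reflection off a higher-index medium gives a half-wave phase shift.
At the lower boundary (n = 2.37 to n = 1.51) the reflected ray undergoes no phase shift.
The two reflections differ by half a wavelength.
For weak reflection here: 2 n t cos θ_r = m λ.
Snell's law: 1.0 sin 28.8° = 2.37 sin θ_r → sin θ_r = 0.203, cos θ_r = 0.979.
Minimum nonzero at m = 1: t = λ / (2 n cos θ_r) = 635 / (2 × 2.37 × 0.979) = 137 nm.

137 nm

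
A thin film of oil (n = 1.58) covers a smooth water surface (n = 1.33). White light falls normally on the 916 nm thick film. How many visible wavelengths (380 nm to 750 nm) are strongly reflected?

At the upper boundary (n = 1.0 to n = 1.58) the reflected ray undergoes a half-wave phase shift.
At the lower boundary (n = 1.58 to n = 1.33) the reflected ray undergoes no phase shift.
Net: one phase inversion between the two reflected rays.
For strong reflection here: 2 n t = (m + ½) λ.
λ = 2 n t / (m + ½) = 2895 / (m + ½) nm.
m=3: 827 nm (IR); m=4: 643 nm (visible); m=5: 526 nm (visible); m=6: 445 nm (visible); m=7: 386 nm (visible); m=8: 341 nm (UV).

4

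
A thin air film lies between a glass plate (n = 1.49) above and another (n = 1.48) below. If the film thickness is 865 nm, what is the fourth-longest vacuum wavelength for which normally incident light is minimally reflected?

Ray reflecting at the top interface goes from n = 1.49 toward n = 1.0: no phase shift.
Ray reflecting at the bottom interface goes from n = 1.0 toward n = 1.48: a half-wave phase shift.
Net: one phase inversion between the two reflected rays.
With one net inversion, destructive interference in reflection requires 2 n t = m λ.
λ = 2 n t / m. The fourth-longest wavelength is m = 4: λ = 2 × 1.0 × 865 / 4.00 = 433 nm.

433 nm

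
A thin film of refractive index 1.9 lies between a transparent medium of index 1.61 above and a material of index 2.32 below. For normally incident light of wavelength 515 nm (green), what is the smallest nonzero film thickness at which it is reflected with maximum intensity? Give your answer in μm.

Top surface (1.61 → 1.9): reflection off a higher-index medium gives a half-wave phase shift.
Bottom surface (1.9 → 2.32): reflection off a higher-index medium gives a half-wave phase shift.
The two reflections carry the same phase change, so no net offset.
With no net inversion, constructive interference in reflection requires 2 n t = m λ.
The smallest nonzero thickness corresponds to m = 1: t = m λ / (2 n) = 1.00 × 515 / (2 × 1.9) = 136 nm.

0.136 μm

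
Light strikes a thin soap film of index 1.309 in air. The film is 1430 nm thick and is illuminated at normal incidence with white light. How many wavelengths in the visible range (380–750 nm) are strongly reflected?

Ray reflecting at the top interface goes from n = 1.0 toward n = 1.309: a half-wave phase shift.
At the lower boundary (n = 1.309 to n = 1.0) the reflected ray undergoes no phase shift.
Exactly one π shift → a net half-wave offset.
For bright reflection here: 2 n t = (m + ½) λ.
λ = 2 n t / (m + ½) = 3744 / (m + ½) nm.
m=4: 832 nm (IR); m=5: 681 nm (visible); m=6: 576 nm (visible); m=7: 499 nm (visible); m=8: 440 nm (visible); m=9: 394 nm (visible); m=10: 357 nm (UV).

5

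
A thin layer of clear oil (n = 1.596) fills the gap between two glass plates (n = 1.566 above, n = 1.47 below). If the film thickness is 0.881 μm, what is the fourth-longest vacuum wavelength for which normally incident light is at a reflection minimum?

703 nm

Top surface (1.566 → 1.596): reflection off a higher-index medium gives a half-wave phase shift.
Bottom surface (1.596 → 1.47): reflection off a lower-index medium gives no phase shift.
Net: one phase inversion between the two reflected rays.
For minimum reflection here: 2 n t = m λ.
λ = 2 n t / m. The fourth-longest wavelength is m = 4: λ = 2 × 1.596 × 881 / 4.00 = 703 nm.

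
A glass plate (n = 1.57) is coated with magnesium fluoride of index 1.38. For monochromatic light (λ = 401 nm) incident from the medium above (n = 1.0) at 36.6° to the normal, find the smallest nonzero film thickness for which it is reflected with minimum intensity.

80.6 nm

At the upper boundary (n = 1.0 to n = 1.38) the reflected ray undergoes a half-wave phase shift.
Ray reflecting at the bottom interface goes from n = 1.38 toward n = 1.57: a half-wave phase shift.
Zero or two π shifts → no net half-wave offset.
So the condition for destructive reflection is 2 n t cos θ_r = (m + ½) λ.
Snell's law: 1.0 sin 36.6° = 1.38 sin θ_r → sin θ_r = 0.432, cos θ_r = 0.902.
Minimum at m = 0: t = λ / (4 n cos θ_r) = 401 / (4 × 1.38 × 0.902) = 80.6 nm.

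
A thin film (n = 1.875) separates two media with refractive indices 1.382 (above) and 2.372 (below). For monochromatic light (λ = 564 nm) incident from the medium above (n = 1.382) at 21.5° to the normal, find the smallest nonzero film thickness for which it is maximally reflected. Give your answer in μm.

Ray reflecting at the top interface goes from n = 1.382 toward n = 1.875: a half-wave phase shift.
Ray reflecting at the bottom interface goes from n = 1.875 toward n = 2.372: a half-wave phase shift.
Zero or two π shifts → no net half-wave offset.
So the condition for constructive reflection is 2 n t cos θ_r = m λ.
Snell's law: 1.382 sin 21.5° = 1.875 sin θ_r → sin θ_r = 0.270, cos θ_r = 0.963.
Minimum nonzero at m = 1: t = λ / (2 n cos θ_r) = 564 / (2 × 1.875 × 0.963) = 156 nm.

0.156 μm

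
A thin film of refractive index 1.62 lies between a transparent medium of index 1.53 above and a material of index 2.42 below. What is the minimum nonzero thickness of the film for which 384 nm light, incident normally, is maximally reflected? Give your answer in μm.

At the upper boundary (n = 1.53 to n = 1.62) the reflected ray undergoes a half-wave phase shift.
Bottom surface (1.62 → 2.42): reflection off a higher-index medium gives a half-wave phase shift.
Net: no relative phase inversion (both shifts match).
So the condition for constructive reflection is 2 n t = m λ.
Minimum nonzero at m = 1: t = λ / (2 n) = 384 / (2 × 1.62) = 119 nm.

0.119 μm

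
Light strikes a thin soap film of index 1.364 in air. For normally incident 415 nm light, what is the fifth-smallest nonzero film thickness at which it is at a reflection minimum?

761 nm

Top surface (1.0 → 1.364): reflection off a higher-index medium gives a half-wave phase shift.
Bottom surface (1.364 → 1.0): reflection off a lower-index medium gives no phase shift.
Net: one phase inversion between the two reflected rays.
For weak reflection here: 2 n t = m λ.
The fifth-smallest nonzero thickness corresponds to m = 5: t = m λ / (2 n) = 5.00 × 415 / (2 × 1.364) = 761 nm.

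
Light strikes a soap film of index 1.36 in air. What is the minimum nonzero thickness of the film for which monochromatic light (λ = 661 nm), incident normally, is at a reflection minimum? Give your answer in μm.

Top surface (1.0 → 1.36): reflection off a higher-index medium gives a half-wave phase shift.
Ray reflecting at the bottom interface goes from n = 1.36 toward n = 1.0: no phase shift.
Net: one phase inversion between the two reflected rays.
With one net inversion, destructive interference in reflection requires 2 n t = m λ.
Minimum nonzero at m = 1: t = λ / (2 n) = 661 / (2 × 1.36) = 243 nm.

0.243 μm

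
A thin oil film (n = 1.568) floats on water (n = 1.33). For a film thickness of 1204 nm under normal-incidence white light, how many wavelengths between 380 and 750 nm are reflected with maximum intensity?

Ray reflecting at the top interface goes from n = 1.0 toward n = 1.568: a half-wave phase shift.
Bottom surface (1.568 → 1.33): reflection off a lower-index medium gives no phase shift.
Exactly one π shift → a net half-wave offset.
So the condition for constructive reflection is 2 n t = (m + ½) λ.
λ = 2 n t / (m + ½) = 3776 / (m + ½) nm.
m=4: 839 nm (IR); m=5: 686 nm (visible); m=6: 581 nm (visible); m=7: 503 nm (visible); m=8: 444 nm (visible); m=9: 397 nm (visible); m=10: 360 nm (UV).

5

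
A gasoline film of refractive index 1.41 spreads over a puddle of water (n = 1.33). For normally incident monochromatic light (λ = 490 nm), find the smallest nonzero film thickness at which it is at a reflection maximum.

Ray reflecting at the top interface goes from n = 1.0 toward n = 1.41: a half-wave phase shift.
At the lower boundary (n = 1.41 to n = 1.33) the reflected ray undergoes no phase shift.
Exactly one π shift → a net half-wave offset.
So the condition for constructive reflection is 2 n t = (m + ½) λ.
Minimum at m = 0: t = λ / (4 n) = 490 / (4 × 1.41) = 86.9 nm.

86.9 nm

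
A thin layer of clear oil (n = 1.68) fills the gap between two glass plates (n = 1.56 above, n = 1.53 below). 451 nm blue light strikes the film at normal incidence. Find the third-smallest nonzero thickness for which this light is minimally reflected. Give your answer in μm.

0.403 μm

Top surface (1.56 → 1.68): reflection off a higher-index medium gives a half-wave phase shift.
Bottom surface (1.68 → 1.53): reflection off a lower-index medium gives no phase shift.
Net: one phase inversion between the two reflected rays.
With one net inversion, destructive interference in reflection requires 2 n t = m λ.
The third-smallest nonzero thickness corresponds to m = 3: t = m λ / (2 n) = 3.00 × 451 / (2 × 1.68) = 403 nm.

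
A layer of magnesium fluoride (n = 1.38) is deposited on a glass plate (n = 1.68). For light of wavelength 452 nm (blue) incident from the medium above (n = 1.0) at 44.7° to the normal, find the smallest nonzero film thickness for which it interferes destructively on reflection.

95.2 nm

Top surface (1.0 → 1.38): reflection off a higher-index medium gives a half-wave phase shift.
Bottom surface (1.38 → 1.68): reflection off a higher-index medium gives a half-wave phase shift.
The two reflections carry the same phase change, so no net offset.
So the condition for destructive reflection is 2 n t cos θ_r = (m + ½) λ.
Snell's law: 1.0 sin 44.7° = 1.38 sin θ_r → sin θ_r = 0.510, cos θ_r = 0.860.
Minimum at m = 0: t = λ / (4 n cos θ_r) = 452 / (4 × 1.38 × 0.860) = 95.2 nm.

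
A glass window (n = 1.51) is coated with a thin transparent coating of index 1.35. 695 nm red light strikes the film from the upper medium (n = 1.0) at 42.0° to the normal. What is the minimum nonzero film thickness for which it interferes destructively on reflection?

148 nm

Top surface (1.0 → 1.35): reflection off a higher-index medium gives a half-wave phase shift.
Bottom surface (1.35 → 1.51): reflection off a higher-index medium gives a half-wave phase shift.
Zero or two π shifts → no net half-wave offset.
With no net inversion, destructive interference in reflection requires 2 n t cos θ_r = (m + ½) λ.
Snell's law: 1.0 sin 42.0° = 1.35 sin θ_r → sin θ_r = 0.496, cos θ_r = 0.869.
Minimum at m = 0: t = λ / (4 n cos θ_r) = 695 / (4 × 1.35 × 0.869) = 148 nm.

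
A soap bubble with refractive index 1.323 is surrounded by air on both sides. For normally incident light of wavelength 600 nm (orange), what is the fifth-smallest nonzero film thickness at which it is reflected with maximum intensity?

1020 nm

At the upper boundary (n = 1.0 to n = 1.323) the reflected ray undergoes a half-wave phase shift.
Bottom surface (1.323 → 1.0): reflection off a lower-index medium gives no phase shift.
Exactly one π shift → a net half-wave offset.
So the condition for constructive reflection is 2 n t = (m + ½) λ.
The fifth-smallest nonzero thickness corresponds to m = 4: t = (m + ½) λ / (2 n) = 4.50 × 600 / (2 × 1.323) = 1020 nm.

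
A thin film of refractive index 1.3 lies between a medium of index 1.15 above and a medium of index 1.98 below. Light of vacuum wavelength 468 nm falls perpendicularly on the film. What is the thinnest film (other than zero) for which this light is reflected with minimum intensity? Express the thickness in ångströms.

Top surface (1.15 → 1.3): reflection off a higher-index medium gives a half-wave phase shift.
At the lower boundary (n = 1.3 to n = 1.98) the reflected ray undergoes a half-wave phase shift.
Zero or two π shifts → no net half-wave offset.
So the condition for destructive reflection is 2 n t = (m + ½) λ.
Minimum at m = 0: t = λ / (4 n) = 468 / (4 × 1.3) = 90.0 nm.

900 Å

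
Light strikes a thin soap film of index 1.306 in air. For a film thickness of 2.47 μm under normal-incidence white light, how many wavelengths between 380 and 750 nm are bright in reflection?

8

At the upper boundary (n = 1.0 to n = 1.306) the reflected ray undergoes a half-wave phase shift.
Bottom surface (1.306 → 1.0): reflection off a lower-index medium gives no phase shift.
The two reflections differ by half a wavelength.
For bright reflection here: 2 n t = (m + ½) λ.
λ = 2 n t / (m + ½) = 6452 / (m + ½) nm.
m=8: 759 nm (IR); m=9: 679 nm (visible); m=10: 614 nm (visible); m=11: 561 nm (visible); m=12: 516 nm (visible); m=13: 478 nm (visible); m=14: 445 nm (visible); m=15: 416 nm (visible); m=16: 391 nm (visible); m=17: 369 nm (UV).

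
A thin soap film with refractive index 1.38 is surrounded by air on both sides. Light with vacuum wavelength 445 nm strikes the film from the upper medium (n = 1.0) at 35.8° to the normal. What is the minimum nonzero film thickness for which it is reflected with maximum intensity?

At the upper boundary (n = 1.0 to n = 1.38) the reflected ray undergoes a half-wave phase shift.
Ray reflecting at the bottom interface goes from n = 1.38 toward n = 1.0: no phase shift.
The two reflections differ by half a wavelength.
With one net inversion, constructive interference in reflection requires 2 n t cos θ_r = (m + ½) λ.
Snell's law: 1.0 sin 35.8° = 1.38 sin θ_r → sin θ_r = 0.424, cos θ_r = 0.906.
Minimum at m = 0: t = λ / (4 n cos θ_r) = 445 / (4 × 1.38 × 0.906) = 89.0 nm.

89.0 nm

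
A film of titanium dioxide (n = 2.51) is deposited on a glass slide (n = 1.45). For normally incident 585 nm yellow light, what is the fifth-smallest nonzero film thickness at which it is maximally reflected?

524 nm

Top surface (1.0 → 2.51): reflection off a higher-index medium gives a half-wave phase shift.
Ray reflecting at the bottom interface goes from n = 2.51 toward n = 1.45: no phase shift.
The two reflections differ by half a wavelength.
For strong reflection here: 2 n t = (m + ½) λ.
The fifth-smallest nonzero thickness corresponds to m = 4: t = (m + ½) λ / (2 n) = 4.50 × 585 / (2 × 2.51) = 524 nm.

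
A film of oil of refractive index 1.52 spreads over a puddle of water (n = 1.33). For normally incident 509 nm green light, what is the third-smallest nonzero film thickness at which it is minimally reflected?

502 nm

At the upper boundary (n = 1.0 to n = 1.52) the reflected ray undergoes a half-wave phase shift.
Bottom surface (1.52 → 1.33): reflection off a lower-index medium gives no phase shift.
The two reflections differ by half a wavelength.
With one net inversion, destructive interference in reflection requires 2 n t = m λ.
The third-smallest nonzero thickness corresponds to m = 3: t = m λ / (2 n) = 3.00 × 509 / (2 × 1.52) = 502 nm.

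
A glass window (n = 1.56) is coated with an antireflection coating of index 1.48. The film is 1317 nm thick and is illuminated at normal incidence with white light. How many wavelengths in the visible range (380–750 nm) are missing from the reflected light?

At the upper boundary (n = 1.0 to n = 1.48) the reflected ray undergoes a half-wave phase shift.
Bottom surface (1.48 → 1.56): reflection off a higher-index medium gives a half-wave phase shift.
Zero or two π shifts → no net half-wave offset.
So the condition for destructive reflection is 2 n t = (m + ½) λ.
λ = 2 n t / (m + ½) = 3898 / (m + ½) nm.
m=4: 866 nm (IR); m=5: 709 nm (visible); m=6: 600 nm (visible); m=7: 520 nm (visible); m=8: 459 nm (visible); m=9: 410 nm (visible); m=10: 371 nm (UV).

5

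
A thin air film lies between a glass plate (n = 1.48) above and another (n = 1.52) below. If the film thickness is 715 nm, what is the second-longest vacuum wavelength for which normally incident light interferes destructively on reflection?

715 nm

Ray reflecting at the top interface goes from n = 1.48 toward n = 1.0: no phase shift.
Bottom surface (1.0 → 1.52): reflection off a higher-index medium gives a half-wave phase shift.
Exactly one π shift → a net half-wave offset.
With one net inversion, destructive interference in reflection requires 2 n t = m λ.
λ = 2 n t / m. The second-longest wavelength is m = 2: λ = 2 × 1.0 × 715 / 2.00 = 715 nm.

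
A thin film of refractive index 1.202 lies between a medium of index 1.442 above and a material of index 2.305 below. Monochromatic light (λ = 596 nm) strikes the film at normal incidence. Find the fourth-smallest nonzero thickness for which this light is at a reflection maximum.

At the upper boundary (n = 1.442 to n = 1.202) the reflected ray undergoes no phase shift.
Bottom surface (1.202 → 2.305): reflection off a higher-index medium gives a half-wave phase shift.
The two reflections differ by half a wavelength.
With one net inversion, constructive interference in reflection requires 2 n t = (m + ½) λ.
The fourth-smallest nonzero thickness corresponds to m = 3: t = (m + ½) λ / (2 n) = 3.50 × 596 / (2 × 1.202) = 868 nm.

868 nm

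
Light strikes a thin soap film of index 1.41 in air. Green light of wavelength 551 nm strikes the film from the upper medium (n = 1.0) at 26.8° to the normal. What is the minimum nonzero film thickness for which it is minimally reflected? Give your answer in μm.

Top surface (1.0 → 1.41): reflection off a higher-index medium gives a half-wave phase shift.
Bottom surface (1.41 → 1.0): reflection off a lower-index medium gives no phase shift.
Net: one phase inversion between the two reflected rays.
For weak reflection here: 2 n t cos θ_r = m λ.
Snell's law: 1.0 sin 26.8° = 1.41 sin θ_r → sin θ_r = 0.320, cos θ_r = 0.947.
Minimum nonzero at m = 1: t = λ / (2 n cos θ_r) = 551 / (2 × 1.41 × 0.947) = 206 nm.

0.206 μm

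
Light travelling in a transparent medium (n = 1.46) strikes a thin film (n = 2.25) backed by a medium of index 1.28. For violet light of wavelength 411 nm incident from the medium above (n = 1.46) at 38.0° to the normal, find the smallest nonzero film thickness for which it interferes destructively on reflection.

99.6 nm

Ray reflecting at the top interface goes from n = 1.46 toward n = 2.25: a half-wave phase shift.
Ray reflecting at the bottom interface goes from n = 2.25 toward n = 1.28: no phase shift.
Net: one phase inversion between the two reflected rays.
For dark reflection here: 2 n t cos θ_r = m λ.
Snell's law: 1.46 sin 38.0° = 2.25 sin θ_r → sin θ_r = 0.399, cos θ_r = 0.917.
Minimum nonzero at m = 1: t = λ / (2 n cos θ_r) = 411 / (2 × 2.25 × 0.917) = 99.6 nm.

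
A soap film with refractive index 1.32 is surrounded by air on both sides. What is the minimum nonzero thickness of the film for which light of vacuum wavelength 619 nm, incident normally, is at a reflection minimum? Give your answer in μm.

Top surface (1.0 → 1.32): reflection off a higher-index medium gives a half-wave phase shift.
At the lower boundary (n = 1.32 to n = 1.0) the reflected ray undergoes no phase shift.
Net: one phase inversion between the two reflected rays.
With one net inversion, destructive interference in reflection requires 2 n t = m λ.
Minimum nonzero at m = 1: t = λ / (2 n) = 619 / (2 × 1.32) = 234 nm.

0.234 μm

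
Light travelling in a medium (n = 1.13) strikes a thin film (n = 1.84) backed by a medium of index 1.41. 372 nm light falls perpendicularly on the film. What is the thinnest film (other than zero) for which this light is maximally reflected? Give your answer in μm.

At the upper boundary (n = 1.13 to n = 1.84) the reflected ray undergoes a half-wave phase shift.
Ray reflecting at the bottom interface goes from n = 1.84 toward n = 1.41: no phase shift.
Net: one phase inversion between the two reflected rays.
With one net inversion, constructive interference in reflection requires 2 n t = (m + ½) λ.
Minimum at m = 0: t = λ / (4 n) = 372 / (4 × 1.84) = 50.5 nm.

0.0505 μm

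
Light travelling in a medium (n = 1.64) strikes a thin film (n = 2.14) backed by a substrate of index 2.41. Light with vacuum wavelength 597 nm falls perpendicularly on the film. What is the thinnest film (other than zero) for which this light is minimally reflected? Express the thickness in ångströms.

697 Å

Top surface (1.64 → 2.14): reflection off a higher-index medium gives a half-wave phase shift.
Bottom surface (2.14 → 2.41): reflection off a higher-index medium gives a half-wave phase shift.
Zero or two π shifts → no net half-wave offset.
So the condition for destructive reflection is 2 n t = (m + ½) λ.
Minimum at m = 0: t = λ / (4 n) = 597 / (4 × 2.14) = 69.7 nm.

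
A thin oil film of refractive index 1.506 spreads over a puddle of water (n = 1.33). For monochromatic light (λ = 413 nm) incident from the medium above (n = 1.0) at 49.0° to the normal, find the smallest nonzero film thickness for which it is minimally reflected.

Top surface (1.0 → 1.506): reflection off a higher-index medium gives a half-wave phase shift.
At the lower boundary (n = 1.506 to n = 1.33) the reflected ray undergoes no phase shift.
Net: one phase inversion between the two reflected rays.
So the condition for destructive reflection is 2 n t cos θ_r = m λ.
Snell's law: 1.0 sin 49.0° = 1.506 sin θ_r → sin θ_r = 0.501, cos θ_r = 0.865.
Minimum nonzero at m = 1: t = λ / (2 n cos θ_r) = 413 / (2 × 1.506 × 0.865) = 158 nm.

158 nm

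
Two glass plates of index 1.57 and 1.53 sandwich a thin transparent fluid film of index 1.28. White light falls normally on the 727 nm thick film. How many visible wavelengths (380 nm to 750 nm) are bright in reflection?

3

Top surface (1.57 → 1.28): reflection off a lower-index medium gives no phase shift.
At the lower boundary (n = 1.28 to n = 1.53) the reflected ray undergoes a half-wave phase shift.
Net: one phase inversion between the two reflected rays.
With one net inversion, constructive interference in reflection requires 2 n t = (m + ½) λ.
λ = 2 n t / (m + ½) = 1861 / (m + ½) nm.
m=1: 1241 nm (IR); m=2: 744 nm (visible); m=3: 532 nm (visible); m=4: 414 nm (visible); m=5: 338 nm (UV).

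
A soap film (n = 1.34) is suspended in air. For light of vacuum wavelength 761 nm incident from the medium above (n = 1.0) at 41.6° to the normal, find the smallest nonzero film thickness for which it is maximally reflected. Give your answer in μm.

At the upper boundary (n = 1.0 to n = 1.34) the reflected ray undergoes a half-wave phase shift.
Bottom surface (1.34 → 1.0): reflection off a lower-index medium gives no phase shift.
Net: one phase inversion between the two reflected rays.
With one net inversion, constructive interference in reflection requires 2 n t cos θ_r = (m + ½) λ.
Snell's law: 1.0 sin 41.6° = 1.34 sin θ_r → sin θ_r = 0.495, cos θ_r = 0.869.
Minimum at m = 0: t = λ / (4 n cos θ_r) = 761 / (4 × 1.34 × 0.869) = 163 nm.

0.163 μm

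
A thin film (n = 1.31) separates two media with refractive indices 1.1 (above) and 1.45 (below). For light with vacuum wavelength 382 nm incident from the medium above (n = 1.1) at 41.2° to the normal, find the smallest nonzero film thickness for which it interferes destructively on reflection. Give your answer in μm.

0.0875 μm

At the upper boundary (n = 1.1 to n = 1.31) the reflected ray undergoes a half-wave phase shift.
At the lower boundary (n = 1.31 to n = 1.45) the reflected ray undergoes a half-wave phase shift.
The two reflections carry the same phase change, so no net offset.
For minimum reflection here: 2 n t cos θ_r = (m + ½) λ.
Snell's law: 1.1 sin 41.2° = 1.31 sin θ_r → sin θ_r = 0.553, cos θ_r = 0.833.
Minimum at m = 0: t = λ / (4 n cos θ_r) = 382 / (4 × 1.31 × 0.833) = 87.5 nm.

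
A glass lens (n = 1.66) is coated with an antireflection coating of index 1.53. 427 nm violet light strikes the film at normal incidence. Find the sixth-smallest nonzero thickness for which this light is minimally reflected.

At the upper boundary (n = 1.0 to n = 1.53) the reflected ray undergoes a half-wave phase shift.
Bottom surface (1.53 → 1.66): reflection off a higher-index medium gives a half-wave phase shift.
Zero or two π shifts → no net half-wave offset.
With no net inversion, destructive interference in reflection requires 2 n t = (m + ½) λ.
The sixth-smallest nonzero thickness corresponds to m = 5: t = (m + ½) λ / (2 n) = 5.50 × 427 / (2 × 1.53) = 767 nm.

767 nm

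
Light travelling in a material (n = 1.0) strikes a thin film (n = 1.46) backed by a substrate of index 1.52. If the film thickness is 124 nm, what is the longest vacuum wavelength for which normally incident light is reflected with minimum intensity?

724 nm

Top surface (1.0 → 1.46): reflection off a higher-index medium gives a half-wave phase shift.
Ray reflecting at the bottom interface goes from n = 1.46 toward n = 1.52: a half-wave phase shift.
The two reflections carry the same phase change, so no net offset.
For dark reflection here: 2 n t = (m + ½) λ.
λ = 2 n t / (m + ½). The longest wavelength is m = 0: λ = 2 × 1.46 × 124 / 0.500 = 724 nm.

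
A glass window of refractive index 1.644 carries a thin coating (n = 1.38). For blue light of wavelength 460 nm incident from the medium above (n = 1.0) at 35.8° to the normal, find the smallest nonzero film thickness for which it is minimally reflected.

92.0 nm

Ray reflecting at the top interface goes from n = 1.0 toward n = 1.38: a half-wave phase shift.
At the lower boundary (n = 1.38 to n = 1.644) the reflected ray undergoes a half-wave phase shift.
The two reflections carry the same phase change, so no net offset.
So the condition for destructive reflection is 2 n t cos θ_r = (m + ½) λ.
Snell's law: 1.0 sin 35.8° = 1.38 sin θ_r → sin θ_r = 0.424, cos θ_r = 0.906.
Minimum at m = 0: t = λ / (4 n cos θ_r) = 460 / (4 × 1.38 × 0.906) = 92.0 nm.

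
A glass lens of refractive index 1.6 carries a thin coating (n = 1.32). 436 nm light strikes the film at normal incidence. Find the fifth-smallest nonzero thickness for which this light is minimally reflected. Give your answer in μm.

0.743 μm

Top surface (1.0 → 1.32): reflection off a higher-index medium gives a half-wave phase shift.
Bottom surface (1.32 → 1.6): reflection off a higher-index medium gives a half-wave phase shift.
The two reflections carry the same phase change, so no net offset.
So the condition for destructive reflection is 2 n t = (m + ½) λ.
The fifth-smallest nonzero thickness corresponds to m = 4: t = (m + ½) λ / (2 n) = 4.50 × 436 / (2 × 1.32) = 743 nm.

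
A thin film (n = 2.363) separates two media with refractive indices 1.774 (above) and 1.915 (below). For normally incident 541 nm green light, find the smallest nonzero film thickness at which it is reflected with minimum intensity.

Top surface (1.774 → 2.363): reflection off a higher-index medium gives a half-wave phase shift.
Bottom surface (2.363 → 1.915): reflection off a lower-index medium gives no phase shift.
Exactly one π shift → a net half-wave offset.
So the condition for destructive reflection is 2 n t = m λ.
Minimum nonzero at m = 1: t = λ / (2 n) = 541 / (2 × 2.363) = 114 nm.

114 nm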